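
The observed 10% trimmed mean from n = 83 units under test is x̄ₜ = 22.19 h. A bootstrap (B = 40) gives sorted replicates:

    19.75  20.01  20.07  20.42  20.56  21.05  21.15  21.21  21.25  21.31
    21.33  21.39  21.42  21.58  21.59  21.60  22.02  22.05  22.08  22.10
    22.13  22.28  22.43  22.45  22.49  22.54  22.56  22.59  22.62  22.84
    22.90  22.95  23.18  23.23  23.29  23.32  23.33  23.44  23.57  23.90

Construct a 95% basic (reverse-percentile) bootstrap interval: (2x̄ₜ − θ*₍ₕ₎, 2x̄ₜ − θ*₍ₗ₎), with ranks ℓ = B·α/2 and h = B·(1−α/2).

(20.81, 24.63)

Percentile endpoints at ranks 1 and 39: θ*₍1₎ = 19.75, θ*₍39₎ = 23.57.
Basic interval reflects these around x̄ₜ:
  lower = 2 × 22.19 − 23.57 = 20.81
  upper = 2 × 22.19 − 19.75 = 24.63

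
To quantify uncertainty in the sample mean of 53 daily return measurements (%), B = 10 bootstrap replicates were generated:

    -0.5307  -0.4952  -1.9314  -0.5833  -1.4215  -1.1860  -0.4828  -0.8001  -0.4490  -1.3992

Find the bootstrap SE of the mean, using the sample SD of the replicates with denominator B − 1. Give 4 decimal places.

SE* = 0.5214

Bootstrap SE is the standard deviation of the 10 replicate means.
Mean of replicates: ((-0.5307) + (-0.4952) + (-1.9314) + (-0.5833) + (-1.4215) + (-1.1860) + (-0.4828) + (-0.8001) + (-0.4490) + (-1.3992)) / 10 = -9.27920 / 10 = -0.92792
Sum of squared deviations: (+0.39722)² + (+0.43272)² + (−1.00348)² + (+0.34462)² + (−0.49358)² + (−0.25808)² + (+0.44512)² + (+0.12782)² + (+0.47892)² + (−0.47128)² = 2.44693
Variance = 2.44693 / 9 = 0.27188
SE* = √0.27188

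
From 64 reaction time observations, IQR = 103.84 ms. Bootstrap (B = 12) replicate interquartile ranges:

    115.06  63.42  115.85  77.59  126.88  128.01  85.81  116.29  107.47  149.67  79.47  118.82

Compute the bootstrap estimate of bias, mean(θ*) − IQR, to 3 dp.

bias = +3.188

mean(θ*) = (115.06 + 63.42 + 115.85 + 77.59 + 126.88 + 128.01 + 85.81 + 116.29 + 107.47 + 149.67 + 79.47 + 118.82) / 12 = 107.0283
bias = 107.0283 − 103.84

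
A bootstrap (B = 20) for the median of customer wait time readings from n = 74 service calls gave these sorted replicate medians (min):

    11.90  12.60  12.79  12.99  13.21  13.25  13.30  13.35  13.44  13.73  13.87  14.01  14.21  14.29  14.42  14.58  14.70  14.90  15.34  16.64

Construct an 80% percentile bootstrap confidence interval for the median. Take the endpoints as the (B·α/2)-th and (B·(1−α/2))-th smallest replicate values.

(12.60, 14.90)

α = 0.20; lower rank = 20 × 0.100 = 2; upper rank = 20 × 0.900 = 18.
The 2nd smallest replicate is 12.60; the 18th is 14.90.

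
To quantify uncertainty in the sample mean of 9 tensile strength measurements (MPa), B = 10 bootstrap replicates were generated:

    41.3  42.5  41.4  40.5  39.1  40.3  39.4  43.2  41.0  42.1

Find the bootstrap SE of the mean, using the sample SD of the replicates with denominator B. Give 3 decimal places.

Bootstrap SE is the standard deviation of the 10 replicate means.
Mean of replicates: (41.3 + 42.5 + 41.4 + 40.5 + 39.1 + 40.3 + 39.4 + 43.2 + 41.0 + 42.1) / 10 = 410.8000 / 10 = 41.0800
Sum of squared deviations: (+0.2200)² + (+1.4200)² + (+0.3200)² + (−0.5800)² + (−1.9800)² + (−0.7800)² + (−1.6800)² + (+2.1200)² + (−0.0800)² + (+1.0200)² = 15.3960
Variance = 15.3960 / 10 = 1.5396
SE* = √1.5396

SE* = 1.241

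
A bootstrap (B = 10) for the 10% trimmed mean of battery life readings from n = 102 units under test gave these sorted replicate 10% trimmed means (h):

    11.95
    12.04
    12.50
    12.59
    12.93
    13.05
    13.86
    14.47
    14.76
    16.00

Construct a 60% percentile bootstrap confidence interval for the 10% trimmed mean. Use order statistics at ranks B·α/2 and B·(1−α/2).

α = 0.40; lower rank = 10 × 0.200 = 2; upper rank = 10 × 0.800 = 8.
The 2nd smallest replicate is 12.04; the 8th is 14.47.

(12.04, 14.47)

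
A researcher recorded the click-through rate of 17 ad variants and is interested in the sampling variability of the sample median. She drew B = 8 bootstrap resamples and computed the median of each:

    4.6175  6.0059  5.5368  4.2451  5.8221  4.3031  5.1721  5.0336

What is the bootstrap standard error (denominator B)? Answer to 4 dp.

SE* = 0.6266

Bootstrap SE is the standard deviation of the 8 replicate medians.
Mean of replicates: (4.6175 + 6.0059 + 5.5368 + 4.2451 + 5.8221 + 4.3031 + 5.1721 + 5.0336) / 8 = 40.73620 / 8 = 5.09202
Sum of squared deviations: (−0.47452)² + (+0.91387)² + (+0.44478)² + (−0.84692)² + (+0.73008)² + (−0.78892)² + (+0.08008)² + (−0.05842)² = 3.14069
Variance = 3.14069 / 8 = 0.39259
SE* = √0.39259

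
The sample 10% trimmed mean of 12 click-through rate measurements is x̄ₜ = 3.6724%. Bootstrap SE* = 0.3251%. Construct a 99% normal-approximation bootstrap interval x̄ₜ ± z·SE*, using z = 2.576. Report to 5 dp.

Margin = 2.576 × 0.3251 = 0.837458
Interval: 3.6724 ± 0.837458

(2.83494, 4.50986)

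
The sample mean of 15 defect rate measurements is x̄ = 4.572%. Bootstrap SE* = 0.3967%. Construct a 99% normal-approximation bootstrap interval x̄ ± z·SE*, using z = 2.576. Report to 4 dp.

(3.5501, 5.5939)

Margin = 2.576 × 0.3967 = 1.02190
Interval: 4.572 ± 1.02190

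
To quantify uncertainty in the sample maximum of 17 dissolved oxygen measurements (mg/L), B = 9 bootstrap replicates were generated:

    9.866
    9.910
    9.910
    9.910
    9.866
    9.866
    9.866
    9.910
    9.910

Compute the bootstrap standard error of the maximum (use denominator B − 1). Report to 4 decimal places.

SE* = 0.0232

Bootstrap SE is the standard deviation of the 9 replicate maximums.
Mean of replicates: (9.866 + 9.910 + 9.910 + 9.910 + 9.866 + 9.866 + 9.866 + 9.910 + 9.910) / 9 = 89.01400 / 9 = 9.89044
Sum of squared deviations: (−0.02444)² + (+0.01956)² + (+0.01956)² + (+0.01956)² + (−0.02444)² + (−0.02444)² + (−0.02444)² + (+0.01956)² + (+0.01956)² = 0.00430
Variance = 0.00430 / 8 = 0.00054
SE* = √0.00054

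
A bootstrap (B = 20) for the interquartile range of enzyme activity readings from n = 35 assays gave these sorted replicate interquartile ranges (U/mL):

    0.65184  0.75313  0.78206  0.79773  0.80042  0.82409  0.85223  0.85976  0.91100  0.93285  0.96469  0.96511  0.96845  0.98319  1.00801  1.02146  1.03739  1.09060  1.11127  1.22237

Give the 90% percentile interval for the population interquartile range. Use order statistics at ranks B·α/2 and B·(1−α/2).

(0.65184, 1.11127)

α = 0.10; lower rank = 20 × 0.050 = 1; upper rank = 20 × 0.950 = 19.
The 1st smallest replicate is 0.65184; the 19th is 1.11127.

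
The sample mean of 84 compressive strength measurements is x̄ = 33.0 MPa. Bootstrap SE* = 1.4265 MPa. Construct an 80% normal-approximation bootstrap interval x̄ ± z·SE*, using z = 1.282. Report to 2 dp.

(31.17, 34.83)

Margin = 1.282 × 1.4265 = 1.829
Interval: 33.0 ± 1.829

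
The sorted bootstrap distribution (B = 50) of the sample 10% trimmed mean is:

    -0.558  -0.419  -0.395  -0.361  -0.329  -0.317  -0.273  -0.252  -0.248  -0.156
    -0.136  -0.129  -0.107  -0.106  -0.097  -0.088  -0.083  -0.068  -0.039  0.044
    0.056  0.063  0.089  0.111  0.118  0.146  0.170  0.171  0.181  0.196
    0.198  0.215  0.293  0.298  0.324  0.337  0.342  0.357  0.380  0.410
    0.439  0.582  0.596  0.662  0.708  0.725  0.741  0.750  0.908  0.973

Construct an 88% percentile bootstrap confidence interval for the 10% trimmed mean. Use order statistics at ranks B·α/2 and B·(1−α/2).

(-0.395, 0.741)

α = 0.12; lower rank = 50 × 0.060 = 3; upper rank = 50 × 0.940 = 47.
The 3rd smallest replicate is -0.395; the 47th is 0.741.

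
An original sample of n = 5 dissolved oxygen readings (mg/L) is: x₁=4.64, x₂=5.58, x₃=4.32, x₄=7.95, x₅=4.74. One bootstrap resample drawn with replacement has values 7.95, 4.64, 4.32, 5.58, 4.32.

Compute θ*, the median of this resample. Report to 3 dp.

Sorted: 4.32, 4.32, 4.64, 5.58, 7.95
Median = middle value = 4.640

θ* = 4.640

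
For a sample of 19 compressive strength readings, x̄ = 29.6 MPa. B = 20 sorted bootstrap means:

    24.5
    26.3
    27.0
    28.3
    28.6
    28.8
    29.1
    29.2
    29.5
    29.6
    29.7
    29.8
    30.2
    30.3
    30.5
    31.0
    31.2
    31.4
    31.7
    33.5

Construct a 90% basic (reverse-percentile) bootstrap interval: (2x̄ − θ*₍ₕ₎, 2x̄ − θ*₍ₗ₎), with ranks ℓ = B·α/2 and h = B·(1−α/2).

Percentile endpoints at ranks 1 and 19: θ*₍1₎ = 24.5, θ*₍19₎ = 31.7.
Basic interval reflects these around x̄:
  lower = 2 × 29.6 − 31.7 = 27.5
  upper = 2 × 29.6 − 24.5 = 34.7

(27.5, 34.7)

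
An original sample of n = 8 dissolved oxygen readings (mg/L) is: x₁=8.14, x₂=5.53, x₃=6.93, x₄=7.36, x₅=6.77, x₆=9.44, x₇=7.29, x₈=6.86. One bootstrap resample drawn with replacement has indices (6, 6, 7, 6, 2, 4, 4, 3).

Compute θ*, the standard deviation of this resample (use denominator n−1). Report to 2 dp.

θ* = 1.44

Resample values: 9.44, 9.44, 7.29, 9.44, 5.53, 7.36, 7.36, 6.93.
Mean = 7.8487; sum of squared deviations = 14.6069
s² = 14.6069 / 7 = 2.0867
s = √2.0867 = 1.44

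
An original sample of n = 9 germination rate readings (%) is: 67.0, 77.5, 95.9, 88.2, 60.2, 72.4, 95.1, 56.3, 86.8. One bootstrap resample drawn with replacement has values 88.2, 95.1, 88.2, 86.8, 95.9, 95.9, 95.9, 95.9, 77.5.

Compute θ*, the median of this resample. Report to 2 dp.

θ* = 95.10

Sorted: 77.5, 86.8, 88.2, 88.2, 95.1, 95.9, 95.9, 95.9, 95.9
Median = middle value = 95.10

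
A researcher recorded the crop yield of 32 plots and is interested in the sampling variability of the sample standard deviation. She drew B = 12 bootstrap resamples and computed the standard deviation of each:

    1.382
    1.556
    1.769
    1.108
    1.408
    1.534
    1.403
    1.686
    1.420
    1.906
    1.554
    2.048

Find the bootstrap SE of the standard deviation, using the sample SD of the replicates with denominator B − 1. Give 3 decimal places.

Bootstrap SE is the standard deviation of the 12 replicate standard deviations.
Mean of replicates: (1.382 + 1.556 + 1.769 + 1.108 + 1.408 + 1.534 + 1.403 + 1.686 + 1.420 + 1.906 + 1.554 + 2.048) / 12 = 18.7740 / 12 = 1.5645
Sum of squared deviations: (−0.1825)² + (−0.0085)² + (+0.2045)² + (−0.4565)² + (−0.1565)² + (−0.0305)² + (−0.1615)² + (+0.1215)² + (−0.1445)² + (+0.3415)² + (−0.0105)² + (+0.4835)² = 0.7212
Variance = 0.7212 / 11 = 0.0656
SE* = √0.0656

SE* = 0.256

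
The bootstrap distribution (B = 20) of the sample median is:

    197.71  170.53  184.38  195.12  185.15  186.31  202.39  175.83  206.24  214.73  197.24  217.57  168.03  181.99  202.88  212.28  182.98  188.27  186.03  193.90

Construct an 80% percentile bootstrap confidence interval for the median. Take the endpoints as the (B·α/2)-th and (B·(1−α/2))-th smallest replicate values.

Sorted replicates: 168.03, 170.53, 175.83, 181.99, 182.98, 184.38, 185.15, 186.03, 186.31, 188.27, 193.90, 195.12, 197.24, 197.71, 202.39, 202.88, 206.24, 212.28, 214.73, 217.57
α = 0.20; lower rank = 20 × 0.100 = 2; upper rank = 20 × 0.900 = 18.
The 2nd smallest replicate is 170.53; the 18th is 212.28.

(170.53, 212.28)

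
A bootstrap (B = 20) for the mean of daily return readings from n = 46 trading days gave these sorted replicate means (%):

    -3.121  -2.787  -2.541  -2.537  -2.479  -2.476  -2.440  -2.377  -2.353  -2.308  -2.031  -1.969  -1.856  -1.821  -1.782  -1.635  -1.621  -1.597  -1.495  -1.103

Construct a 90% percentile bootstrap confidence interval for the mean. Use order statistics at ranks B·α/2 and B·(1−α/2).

(-3.121, -1.495)

α = 0.10; lower rank = 20 × 0.050 = 1; upper rank = 20 × 0.950 = 19.
The 1st smallest replicate is -3.121; the 19th is -1.495.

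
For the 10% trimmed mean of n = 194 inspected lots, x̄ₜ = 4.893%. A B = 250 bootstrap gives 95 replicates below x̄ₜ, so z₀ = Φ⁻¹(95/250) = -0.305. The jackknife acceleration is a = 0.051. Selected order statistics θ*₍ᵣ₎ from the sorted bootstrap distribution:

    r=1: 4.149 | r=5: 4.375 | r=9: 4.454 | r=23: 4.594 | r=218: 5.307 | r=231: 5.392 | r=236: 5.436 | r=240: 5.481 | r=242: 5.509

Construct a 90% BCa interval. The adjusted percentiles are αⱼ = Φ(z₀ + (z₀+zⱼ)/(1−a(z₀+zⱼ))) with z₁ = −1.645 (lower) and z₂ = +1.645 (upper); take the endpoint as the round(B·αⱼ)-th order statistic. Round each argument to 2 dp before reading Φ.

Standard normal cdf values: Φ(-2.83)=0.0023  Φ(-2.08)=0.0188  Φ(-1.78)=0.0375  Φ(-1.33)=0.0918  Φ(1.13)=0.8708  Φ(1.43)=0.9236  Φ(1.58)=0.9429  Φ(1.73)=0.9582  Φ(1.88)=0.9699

(4.375, 5.307)

Lower: z₀ + z₁ = -0.305 + (-1.645) = -1.950; 1 − a(z₀+z₁) = 1 − (0.051)(-1.950) = 1.0995; argument = -0.305 + (-1.950)/1.0995 = -2.0786 → -2.08.
α₁ = Φ(-2.08) = 0.0188; rank = round(250 × 0.0188) = 5; θ*₍5₎ = 4.375.
Upper: z₀ + z₂ = 1.340; 1 − a(z₀+z₂) = 0.9317; argument = 1.1333 → 1.13; α₂ = 0.8708; rank = 218; θ*₍218₎ = 5.307.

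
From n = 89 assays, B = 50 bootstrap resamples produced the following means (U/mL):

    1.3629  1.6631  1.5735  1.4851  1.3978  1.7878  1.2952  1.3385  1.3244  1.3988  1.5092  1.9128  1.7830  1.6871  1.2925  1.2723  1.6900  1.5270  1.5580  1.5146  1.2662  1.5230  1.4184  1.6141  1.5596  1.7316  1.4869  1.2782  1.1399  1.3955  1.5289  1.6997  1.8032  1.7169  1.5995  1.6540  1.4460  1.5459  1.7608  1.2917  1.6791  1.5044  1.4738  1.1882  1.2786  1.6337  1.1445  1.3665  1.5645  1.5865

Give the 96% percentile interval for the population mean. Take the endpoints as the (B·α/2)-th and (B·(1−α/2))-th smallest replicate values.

(1.1399, 1.8032)

Sorted replicates: 1.1399, 1.1445, 1.1882, 1.2662, 1.2723, 1.2782, 1.2786, 1.2917, 1.2925, 1.2952, 1.3244, 1.3385, 1.3629, 1.3665, 1.3955, 1.3978, 1.3988, 1.4184, 1.4460, 1.4738, 1.4851, 1.4869, 1.5044, 1.5092, 1.5146, 1.5230, 1.5270, 1.5289, 1.5459, 1.5580, 1.5596, 1.5645, 1.5735, 1.5865, 1.5995, 1.6141, 1.6337, 1.6540, 1.6631, 1.6791, 1.6871, 1.6900, 1.6997, 1.7169, 1.7316, 1.7608, 1.7830, 1.7878, 1.8032, 1.9128
α = 0.04; lower rank = 50 × 0.020 = 1; upper rank = 50 × 0.980 = 49.
The 1st smallest replicate is 1.1399; the 49th is 1.8032.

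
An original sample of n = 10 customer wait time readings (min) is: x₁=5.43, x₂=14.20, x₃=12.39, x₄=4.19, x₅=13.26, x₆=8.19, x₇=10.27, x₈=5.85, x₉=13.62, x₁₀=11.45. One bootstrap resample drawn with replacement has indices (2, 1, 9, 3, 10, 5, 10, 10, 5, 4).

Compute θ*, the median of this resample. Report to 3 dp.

Resample values: 14.20, 5.43, 13.62, 12.39, 11.45, 13.26, 11.45, 11.45, 13.26, 4.19.
Sorted: 4.19, 5.43, 11.45, 11.45, 11.45, 12.39, 13.26, 13.26, 13.62, 14.20
Median = average of the two middle values = 11.920

θ* = 11.920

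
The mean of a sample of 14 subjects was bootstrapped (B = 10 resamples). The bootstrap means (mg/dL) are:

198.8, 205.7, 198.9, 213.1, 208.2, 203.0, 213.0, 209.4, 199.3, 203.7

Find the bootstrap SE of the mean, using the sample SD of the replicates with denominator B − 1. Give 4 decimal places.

Bootstrap SE is the standard deviation of the 10 replicate means.
Mean of replicates: (198.8 + 205.7 + 198.9 + 213.1 + 208.2 + 203.0 + 213.0 + 209.4 + 199.3 + 203.7) / 10 = 2053.10000 / 10 = 205.31000
Sum of squared deviations: (−6.51000)² + (+0.39000)² + (−6.41000)² + (+7.79000)² + (+2.89000)² + (−2.31000)² + (+7.69000)² + (+4.09000)² + (−6.01000)² + (−1.61000)² = 272.56900
Variance = 272.56900 / 9 = 30.28544
SE* = √30.28544

SE* = 5.5032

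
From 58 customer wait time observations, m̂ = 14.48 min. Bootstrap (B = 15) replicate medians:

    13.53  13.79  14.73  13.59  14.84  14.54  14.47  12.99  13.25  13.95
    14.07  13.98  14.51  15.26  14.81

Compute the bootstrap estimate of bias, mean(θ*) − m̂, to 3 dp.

bias = −0.326

mean(θ*) = (13.53 + 13.79 + 14.73 + 13.59 + 14.84 + 14.54 + 14.47 + 12.99 + 13.25 + 13.95 + 14.07 + 13.98 + 14.51 + 15.26 + 14.81) / 15 = 14.1540
bias = 14.1540 − 14.48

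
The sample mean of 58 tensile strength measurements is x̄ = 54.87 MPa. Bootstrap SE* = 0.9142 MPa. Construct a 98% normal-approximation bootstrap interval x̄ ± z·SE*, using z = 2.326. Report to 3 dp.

(52.744, 56.996)

Margin = 2.326 × 0.9142 = 2.1264
Interval: 54.87 ± 2.1264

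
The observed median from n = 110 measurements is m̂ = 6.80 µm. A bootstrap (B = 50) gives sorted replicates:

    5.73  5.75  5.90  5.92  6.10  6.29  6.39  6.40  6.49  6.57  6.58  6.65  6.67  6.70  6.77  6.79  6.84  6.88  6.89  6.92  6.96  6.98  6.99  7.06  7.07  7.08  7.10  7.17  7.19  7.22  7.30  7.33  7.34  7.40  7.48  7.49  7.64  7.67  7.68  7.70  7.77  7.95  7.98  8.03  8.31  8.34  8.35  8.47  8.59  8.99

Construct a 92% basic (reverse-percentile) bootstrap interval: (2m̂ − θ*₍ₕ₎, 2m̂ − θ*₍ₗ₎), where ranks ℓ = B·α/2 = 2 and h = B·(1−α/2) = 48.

Percentile endpoints at ranks 2 and 48: θ*₍2₎ = 5.75, θ*₍48₎ = 8.47.
Basic interval reflects these around m̂:
  lower = 2 × 6.80 − 8.47 = 5.13
  upper = 2 × 6.80 − 5.75 = 7.85

(5.13, 7.85)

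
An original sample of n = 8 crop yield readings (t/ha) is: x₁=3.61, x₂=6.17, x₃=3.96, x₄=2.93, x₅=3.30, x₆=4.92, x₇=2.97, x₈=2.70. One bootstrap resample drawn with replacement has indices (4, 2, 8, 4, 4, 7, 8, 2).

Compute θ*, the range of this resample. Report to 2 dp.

Resample values: 2.93, 6.17, 2.70, 2.93, 2.93, 2.97, 2.70, 6.17.
Range = 6.17 − 2.70 = 3.47

θ* = 3.47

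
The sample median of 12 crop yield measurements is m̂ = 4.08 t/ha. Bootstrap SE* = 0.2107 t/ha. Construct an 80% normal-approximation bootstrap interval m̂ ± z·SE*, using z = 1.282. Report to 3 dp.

(3.810, 4.350)

Margin = 1.282 × 0.2107 = 0.2701
Interval: 4.08 ± 0.2701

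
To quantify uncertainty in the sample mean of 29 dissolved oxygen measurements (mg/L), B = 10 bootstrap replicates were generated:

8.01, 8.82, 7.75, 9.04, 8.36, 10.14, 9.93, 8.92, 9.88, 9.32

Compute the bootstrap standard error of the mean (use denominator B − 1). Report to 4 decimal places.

Bootstrap SE is the standard deviation of the 10 replicate means.
Mean of replicates: (8.01 + 8.82 + 7.75 + 9.04 + 8.36 + 10.14 + 9.93 + 8.92 + 9.88 + 9.32) / 10 = 90.17000 / 10 = 9.01700
Sum of squared deviations: (−1.00700)² + (−0.19700)² + (−1.26700)² + (+0.02300)² + (−0.65700)² + (+1.12300)² + (+0.91300)² + (−0.09700)² + (+0.86300)² + (+0.30300)² = 6.03101
Variance = 6.03101 / 9 = 0.67011
SE* = √0.67011

SE* = 0.8186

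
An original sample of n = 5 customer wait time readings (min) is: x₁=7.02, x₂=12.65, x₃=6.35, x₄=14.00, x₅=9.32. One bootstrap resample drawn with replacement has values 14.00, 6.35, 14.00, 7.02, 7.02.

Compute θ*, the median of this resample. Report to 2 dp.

Sorted: 6.35, 7.02, 7.02, 14.00, 14.00
Median = middle value = 7.02

θ* = 7.02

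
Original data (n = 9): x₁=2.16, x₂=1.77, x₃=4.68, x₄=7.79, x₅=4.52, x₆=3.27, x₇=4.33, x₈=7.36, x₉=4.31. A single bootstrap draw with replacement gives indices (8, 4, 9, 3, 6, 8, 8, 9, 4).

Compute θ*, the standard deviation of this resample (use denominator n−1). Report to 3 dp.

θ* = 1.832

Resample values: 7.36, 7.79, 4.31, 4.68, 3.27, 7.36, 7.36, 4.31, 7.79.
Mean = 6.0256; sum of squared deviations = 26.8586
s² = 26.8586 / 8 = 3.3573
s = √3.3573 = 1.832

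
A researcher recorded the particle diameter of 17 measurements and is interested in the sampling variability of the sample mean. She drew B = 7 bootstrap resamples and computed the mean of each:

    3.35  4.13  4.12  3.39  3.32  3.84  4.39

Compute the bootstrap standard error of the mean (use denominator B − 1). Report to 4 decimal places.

Bootstrap SE is the standard deviation of the 7 replicate means.
Mean of replicates: (3.35 + 4.13 + 4.12 + 3.39 + 3.32 + 3.84 + 4.39) / 7 = 26.54000 / 7 = 3.79143
Sum of squared deviations: (−0.44143)² + (+0.33857)² + (+0.32857)² + (−0.40143)² + (−0.47143)² + (+0.04857)² + (+0.59857)² = 1.16149
Variance = 1.16149 / 6 = 0.19358
SE* = √0.19358

SE* = 0.4400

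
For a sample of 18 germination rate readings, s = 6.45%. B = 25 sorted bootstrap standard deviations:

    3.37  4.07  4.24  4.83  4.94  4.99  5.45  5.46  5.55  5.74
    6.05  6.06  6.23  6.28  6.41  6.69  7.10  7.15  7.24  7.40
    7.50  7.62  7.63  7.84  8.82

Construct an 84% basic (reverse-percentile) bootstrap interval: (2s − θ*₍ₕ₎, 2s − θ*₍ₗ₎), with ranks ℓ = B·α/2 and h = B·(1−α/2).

(5.27, 8.83)

Percentile endpoints at ranks 2 and 23: θ*₍2₎ = 4.07, θ*₍23₎ = 7.63.
Basic interval reflects these around s:
  lower = 2 × 6.45 − 7.63 = 5.27
  upper = 2 × 6.45 − 4.07 = 8.83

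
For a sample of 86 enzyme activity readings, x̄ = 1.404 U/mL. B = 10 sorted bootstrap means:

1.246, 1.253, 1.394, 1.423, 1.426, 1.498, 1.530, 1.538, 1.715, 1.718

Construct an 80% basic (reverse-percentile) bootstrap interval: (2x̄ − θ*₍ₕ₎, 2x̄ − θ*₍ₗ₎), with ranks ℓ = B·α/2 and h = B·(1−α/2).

Percentile endpoints at ranks 1 and 9: θ*₍1₎ = 1.246, θ*₍9₎ = 1.715.
Basic interval reflects these around x̄:
  lower = 2 × 1.404 − 1.715 = 1.093
  upper = 2 × 1.404 − 1.246 = 1.562

(1.093, 1.562)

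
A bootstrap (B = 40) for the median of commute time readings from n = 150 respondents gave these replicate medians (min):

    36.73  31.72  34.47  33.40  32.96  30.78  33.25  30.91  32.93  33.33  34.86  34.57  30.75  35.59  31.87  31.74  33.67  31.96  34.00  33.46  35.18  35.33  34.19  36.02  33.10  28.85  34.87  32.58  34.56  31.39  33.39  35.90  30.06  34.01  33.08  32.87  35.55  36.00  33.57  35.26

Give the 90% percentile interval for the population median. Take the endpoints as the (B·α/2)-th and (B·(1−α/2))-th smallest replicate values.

(30.06, 36.00)

Sorted replicates: 28.85, 30.06, 30.75, 30.78, 30.91, 31.39, 31.72, 31.74, 31.87, 31.96, 32.58, 32.87, 32.93, 32.96, 33.08, 33.10, 33.25, 33.33, 33.39, 33.40, 33.46, 33.57, 33.67, 34.00, 34.01, 34.19, 34.47, 34.56, 34.57, 34.86, 34.87, 35.18, 35.26, 35.33, 35.55, 35.59, 35.90, 36.00, 36.02, 36.73
α = 0.10; lower rank = 40 × 0.050 = 2; upper rank = 40 × 0.950 = 38.
The 2nd smallest replicate is 30.06; the 38th is 36.00.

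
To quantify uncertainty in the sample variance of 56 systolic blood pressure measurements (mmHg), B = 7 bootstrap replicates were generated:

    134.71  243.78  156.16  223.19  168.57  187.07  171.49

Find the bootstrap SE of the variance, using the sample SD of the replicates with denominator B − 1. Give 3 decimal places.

Bootstrap SE is the standard deviation of the 7 replicate variances.
Mean of replicates: (134.71 + 243.78 + 156.16 + 223.19 + 168.57 + 187.07 + 171.49) / 7 = 1284.9700 / 7 = 183.5671
Sum of squared deviations: (−48.8571)² + (+60.2129)² + (−27.4071)² + (+39.6229)² + (−14.9971)² + (+3.5029)² + (−12.0771)² = 8716.7725
Variance = 8716.7725 / 6 = 1452.7954
SE* = √1452.7954

SE* = 38.116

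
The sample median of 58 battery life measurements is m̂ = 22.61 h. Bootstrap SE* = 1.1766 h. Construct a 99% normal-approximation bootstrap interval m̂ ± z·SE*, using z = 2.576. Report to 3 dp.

Margin = 2.576 × 1.1766 = 3.0309
Interval: 22.61 ± 3.0309

(19.579, 25.641)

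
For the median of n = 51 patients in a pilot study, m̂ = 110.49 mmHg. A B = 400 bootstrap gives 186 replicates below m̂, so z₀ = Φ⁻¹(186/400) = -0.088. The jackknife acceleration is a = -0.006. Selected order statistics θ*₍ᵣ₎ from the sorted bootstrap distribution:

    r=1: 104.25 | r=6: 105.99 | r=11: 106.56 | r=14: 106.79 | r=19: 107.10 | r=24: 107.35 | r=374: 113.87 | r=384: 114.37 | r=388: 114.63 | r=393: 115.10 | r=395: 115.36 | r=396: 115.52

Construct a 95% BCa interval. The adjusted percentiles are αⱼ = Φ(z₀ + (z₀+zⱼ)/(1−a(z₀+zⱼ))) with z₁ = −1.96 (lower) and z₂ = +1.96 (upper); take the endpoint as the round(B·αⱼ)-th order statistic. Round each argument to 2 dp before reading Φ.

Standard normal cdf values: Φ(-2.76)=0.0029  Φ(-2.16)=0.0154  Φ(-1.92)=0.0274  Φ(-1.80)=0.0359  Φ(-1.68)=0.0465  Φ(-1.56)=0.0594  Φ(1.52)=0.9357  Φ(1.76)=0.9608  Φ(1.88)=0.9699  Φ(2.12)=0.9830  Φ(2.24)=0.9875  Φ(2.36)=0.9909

(105.99, 114.37)

Lower: z₀ + z₁ = -0.088 + (-1.960) = -2.048; 1 − a(z₀+z₁) = 1 − (-0.006)(-2.048) = 0.9877; argument = -0.088 + (-2.048)/0.9877 = -2.1615 → -2.16.
α₁ = Φ(-2.16) = 0.0154; rank = round(400 × 0.0154) = 6; θ*₍6₎ = 105.99.
Upper: z₀ + z₂ = 1.872; 1 − a(z₀+z₂) = 1.0112; argument = 1.7632 → 1.76; α₂ = 0.9608; rank = 384; θ*₍384₎ = 114.37.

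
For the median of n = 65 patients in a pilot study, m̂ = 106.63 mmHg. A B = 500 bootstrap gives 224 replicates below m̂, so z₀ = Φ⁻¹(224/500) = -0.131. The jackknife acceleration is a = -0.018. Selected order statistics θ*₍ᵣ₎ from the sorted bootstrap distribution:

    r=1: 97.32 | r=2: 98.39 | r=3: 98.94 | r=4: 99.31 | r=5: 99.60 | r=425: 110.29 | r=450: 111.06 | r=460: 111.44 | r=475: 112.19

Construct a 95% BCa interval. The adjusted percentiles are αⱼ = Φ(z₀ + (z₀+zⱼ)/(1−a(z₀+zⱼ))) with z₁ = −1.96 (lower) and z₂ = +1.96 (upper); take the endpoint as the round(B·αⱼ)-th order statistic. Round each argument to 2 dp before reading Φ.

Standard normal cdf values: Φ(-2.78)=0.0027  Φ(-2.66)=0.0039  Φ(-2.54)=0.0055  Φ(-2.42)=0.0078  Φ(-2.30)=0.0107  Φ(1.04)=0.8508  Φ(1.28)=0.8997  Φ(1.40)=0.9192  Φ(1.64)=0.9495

(99.60, 112.19)

Lower: z₀ + z₁ = -0.131 + (-1.960) = -2.091; 1 − a(z₀+z₁) = 1 − (-0.018)(-2.091) = 0.9624; argument = -0.131 + (-2.091)/0.9624 = -2.3038 → -2.30.
α₁ = Φ(-2.30) = 0.0107; rank = round(500 × 0.0107) = 5; θ*₍5₎ = 99.60.
Upper: z₀ + z₂ = 1.829; 1 − a(z₀+z₂) = 1.0329; argument = 1.6397 → 1.64; α₂ = 0.9495; rank = 475; θ*₍475₎ = 112.19.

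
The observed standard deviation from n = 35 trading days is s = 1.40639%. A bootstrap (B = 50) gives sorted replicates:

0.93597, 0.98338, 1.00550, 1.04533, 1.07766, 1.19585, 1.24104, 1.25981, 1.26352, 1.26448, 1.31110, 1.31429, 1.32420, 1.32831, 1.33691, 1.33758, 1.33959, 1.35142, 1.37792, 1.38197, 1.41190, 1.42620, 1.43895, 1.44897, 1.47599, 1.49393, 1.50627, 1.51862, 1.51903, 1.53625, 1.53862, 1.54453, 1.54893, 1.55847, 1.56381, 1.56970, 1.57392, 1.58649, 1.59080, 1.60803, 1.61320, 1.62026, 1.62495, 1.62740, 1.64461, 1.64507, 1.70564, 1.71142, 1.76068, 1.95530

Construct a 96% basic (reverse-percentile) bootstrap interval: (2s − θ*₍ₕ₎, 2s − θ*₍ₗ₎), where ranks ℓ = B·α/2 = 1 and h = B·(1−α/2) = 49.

Percentile endpoints at ranks 1 and 49: θ*₍1₎ = 0.93597, θ*₍49₎ = 1.76068.
Basic interval reflects these around s:
  lower = 2 × 1.40639 − 1.76068 = 1.05210
  upper = 2 × 1.40639 − 0.93597 = 1.87681

(1.05210, 1.87681)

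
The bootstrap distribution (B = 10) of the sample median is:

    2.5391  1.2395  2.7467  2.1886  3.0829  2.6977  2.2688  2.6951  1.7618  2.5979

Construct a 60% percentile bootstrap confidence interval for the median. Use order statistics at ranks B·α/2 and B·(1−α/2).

Sorted replicates: 1.2395, 1.7618, 2.1886, 2.2688, 2.5391, 2.5979, 2.6951, 2.6977, 2.7467, 3.0829
α = 0.40; lower rank = 10 × 0.200 = 2; upper rank = 10 × 0.800 = 8.
The 2nd smallest replicate is 1.7618; the 8th is 2.6977.

(1.7618, 2.6977)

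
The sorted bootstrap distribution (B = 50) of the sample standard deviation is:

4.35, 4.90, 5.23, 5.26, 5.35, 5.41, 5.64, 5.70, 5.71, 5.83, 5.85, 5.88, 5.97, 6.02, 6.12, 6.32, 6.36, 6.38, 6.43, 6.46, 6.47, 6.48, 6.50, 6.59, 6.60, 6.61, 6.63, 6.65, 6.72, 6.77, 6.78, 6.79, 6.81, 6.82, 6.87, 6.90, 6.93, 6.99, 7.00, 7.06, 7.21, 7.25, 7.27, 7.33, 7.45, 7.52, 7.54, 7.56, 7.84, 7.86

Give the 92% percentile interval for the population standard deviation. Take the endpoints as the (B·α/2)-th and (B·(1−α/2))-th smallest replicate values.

(4.90, 7.56)

α = 0.08; lower rank = 50 × 0.040 = 2; upper rank = 50 × 0.960 = 48.
The 2nd smallest replicate is 4.90; the 48th is 7.56.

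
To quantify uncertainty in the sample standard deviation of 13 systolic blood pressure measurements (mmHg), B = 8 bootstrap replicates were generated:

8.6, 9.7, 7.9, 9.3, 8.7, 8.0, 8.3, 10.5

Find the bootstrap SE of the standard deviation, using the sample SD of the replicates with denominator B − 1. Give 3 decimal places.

SE* = 0.899

Bootstrap SE is the standard deviation of the 8 replicate standard deviations.
Mean of replicates: (8.6 + 9.7 + 7.9 + 9.3 + 8.7 + 8.0 + 8.3 + 10.5) / 8 = 71.0000 / 8 = 8.8750
Sum of squared deviations: (−0.2750)² + (+0.8250)² + (−0.9750)² + (+0.4250)² + (−0.1750)² + (−0.8750)² + (−0.5750)² + (+1.6250)² = 5.6550
Variance = 5.6550 / 7 = 0.8079
SE* = √0.8079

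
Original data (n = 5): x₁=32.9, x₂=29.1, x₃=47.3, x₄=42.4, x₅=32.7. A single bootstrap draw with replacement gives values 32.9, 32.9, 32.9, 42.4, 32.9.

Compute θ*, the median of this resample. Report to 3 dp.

θ* = 32.900

Sorted: 32.9, 32.9, 32.9, 32.9, 42.4
Median = middle value = 32.900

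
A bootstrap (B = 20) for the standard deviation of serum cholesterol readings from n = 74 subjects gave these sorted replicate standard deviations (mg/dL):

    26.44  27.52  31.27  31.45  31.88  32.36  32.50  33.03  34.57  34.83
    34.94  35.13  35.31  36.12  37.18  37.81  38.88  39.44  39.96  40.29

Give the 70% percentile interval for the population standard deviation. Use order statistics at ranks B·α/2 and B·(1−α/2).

(31.27, 38.88)

α = 0.30; lower rank = 20 × 0.150 = 3; upper rank = 20 × 0.850 = 17.
The 3rd smallest replicate is 31.27; the 17th is 38.88.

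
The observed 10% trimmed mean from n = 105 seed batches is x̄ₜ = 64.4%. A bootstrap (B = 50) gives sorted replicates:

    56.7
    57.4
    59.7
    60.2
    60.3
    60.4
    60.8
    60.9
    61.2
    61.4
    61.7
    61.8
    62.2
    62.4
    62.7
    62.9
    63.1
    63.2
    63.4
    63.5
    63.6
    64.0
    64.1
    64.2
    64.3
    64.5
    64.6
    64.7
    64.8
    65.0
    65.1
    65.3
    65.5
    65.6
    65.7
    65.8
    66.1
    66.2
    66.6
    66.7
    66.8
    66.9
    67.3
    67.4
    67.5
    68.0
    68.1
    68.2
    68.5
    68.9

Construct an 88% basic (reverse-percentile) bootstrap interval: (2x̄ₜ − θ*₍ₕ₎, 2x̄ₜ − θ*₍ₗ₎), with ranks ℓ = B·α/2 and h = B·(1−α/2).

(60.7, 69.1)

Percentile endpoints at ranks 3 and 47: θ*₍3₎ = 59.7, θ*₍47₎ = 68.1.
Basic interval reflects these around x̄ₜ:
  lower = 2 × 64.4 − 68.1 = 60.7
  upper = 2 × 64.4 − 59.7 = 69.1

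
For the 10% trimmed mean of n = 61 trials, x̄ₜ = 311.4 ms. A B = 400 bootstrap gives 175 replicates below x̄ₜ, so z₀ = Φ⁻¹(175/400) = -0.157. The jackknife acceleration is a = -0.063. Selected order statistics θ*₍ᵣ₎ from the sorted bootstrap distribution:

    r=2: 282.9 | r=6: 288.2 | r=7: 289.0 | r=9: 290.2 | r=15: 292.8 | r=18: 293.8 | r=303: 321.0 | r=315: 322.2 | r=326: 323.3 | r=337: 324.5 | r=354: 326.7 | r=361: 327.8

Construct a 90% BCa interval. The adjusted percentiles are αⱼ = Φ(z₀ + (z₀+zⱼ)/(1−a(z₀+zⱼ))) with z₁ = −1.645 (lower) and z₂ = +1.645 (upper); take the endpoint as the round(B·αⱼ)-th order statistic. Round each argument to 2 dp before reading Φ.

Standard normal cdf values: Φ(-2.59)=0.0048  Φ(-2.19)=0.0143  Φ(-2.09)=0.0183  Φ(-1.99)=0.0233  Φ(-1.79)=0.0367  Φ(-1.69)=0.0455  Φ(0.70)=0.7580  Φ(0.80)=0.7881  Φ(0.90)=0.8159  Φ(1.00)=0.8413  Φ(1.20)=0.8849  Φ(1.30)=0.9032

Lower: z₀ + z₁ = -0.157 + (-1.645) = -1.802; 1 − a(z₀+z₁) = 1 − (-0.063)(-1.802) = 0.8865; argument = -0.157 + (-1.802)/0.8865 = -2.1898 → -2.19.
α₁ = Φ(-2.19) = 0.0143; rank = round(400 × 0.0143) = 6; θ*₍6₎ = 288.2.
Upper: z₀ + z₂ = 1.488; 1 − a(z₀+z₂) = 1.0937; argument = 1.2035 → 1.20; α₂ = 0.8849; rank = 354; θ*₍354₎ = 326.7.

(288.2, 326.7)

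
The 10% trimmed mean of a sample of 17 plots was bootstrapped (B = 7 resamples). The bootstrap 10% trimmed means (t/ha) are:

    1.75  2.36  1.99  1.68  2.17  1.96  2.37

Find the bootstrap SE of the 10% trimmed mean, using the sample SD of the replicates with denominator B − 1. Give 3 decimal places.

Bootstrap SE is the standard deviation of the 7 replicate 10% trimmed means.
Mean of replicates: (1.75 + 2.36 + 1.99 + 1.68 + 2.17 + 1.96 + 2.37) / 7 = 14.2800 / 7 = 2.0400
Sum of squared deviations: (−0.2900)² + (+0.3200)² + (−0.0500)² + (−0.3600)² + (+0.1300)² + (−0.0800)² + (+0.3300)² = 0.4508
Variance = 0.4508 / 6 = 0.0751
SE* = √0.0751

SE* = 0.274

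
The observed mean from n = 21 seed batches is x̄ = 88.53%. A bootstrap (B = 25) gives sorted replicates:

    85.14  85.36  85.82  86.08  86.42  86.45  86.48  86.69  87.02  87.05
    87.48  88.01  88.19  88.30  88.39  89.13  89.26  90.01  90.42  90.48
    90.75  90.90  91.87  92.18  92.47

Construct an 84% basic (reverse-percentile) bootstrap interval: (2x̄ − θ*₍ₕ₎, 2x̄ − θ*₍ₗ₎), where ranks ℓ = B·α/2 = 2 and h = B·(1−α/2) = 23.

Percentile endpoints at ranks 2 and 23: θ*₍2₎ = 85.36, θ*₍23₎ = 91.87.
Basic interval reflects these around x̄:
  lower = 2 × 88.53 − 91.87 = 85.19
  upper = 2 × 88.53 − 85.36 = 91.70

(85.19, 91.70)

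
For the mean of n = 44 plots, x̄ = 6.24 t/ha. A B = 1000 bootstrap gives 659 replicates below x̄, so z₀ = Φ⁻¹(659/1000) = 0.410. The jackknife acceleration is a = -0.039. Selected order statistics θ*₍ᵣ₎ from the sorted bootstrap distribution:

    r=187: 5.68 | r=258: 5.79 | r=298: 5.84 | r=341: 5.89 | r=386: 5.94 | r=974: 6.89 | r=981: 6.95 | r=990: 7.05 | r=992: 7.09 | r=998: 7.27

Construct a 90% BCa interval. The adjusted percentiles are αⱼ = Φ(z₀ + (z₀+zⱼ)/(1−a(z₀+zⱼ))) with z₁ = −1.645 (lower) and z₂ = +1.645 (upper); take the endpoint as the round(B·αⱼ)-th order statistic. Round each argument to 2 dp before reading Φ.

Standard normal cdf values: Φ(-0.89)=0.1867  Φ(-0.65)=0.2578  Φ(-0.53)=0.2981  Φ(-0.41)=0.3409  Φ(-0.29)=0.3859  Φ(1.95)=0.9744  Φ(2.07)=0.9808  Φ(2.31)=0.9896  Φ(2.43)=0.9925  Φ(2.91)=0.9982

(5.68, 7.05)

Lower: z₀ + z₁ = 0.410 + (-1.645) = -1.235; 1 − a(z₀+z₁) = 1 − (-0.039)(-1.235) = 0.9518; argument = 0.410 + (-1.235)/0.9518 = -0.8875 → -0.89.
α₁ = Φ(-0.89) = 0.1867; rank = round(1000 × 0.1867) = 187; θ*₍187₎ = 5.68.
Upper: z₀ + z₂ = 2.055; 1 − a(z₀+z₂) = 1.0801; argument = 2.3125 → 2.31; α₂ = 0.9896; rank = 990; θ*₍990₎ = 7.05.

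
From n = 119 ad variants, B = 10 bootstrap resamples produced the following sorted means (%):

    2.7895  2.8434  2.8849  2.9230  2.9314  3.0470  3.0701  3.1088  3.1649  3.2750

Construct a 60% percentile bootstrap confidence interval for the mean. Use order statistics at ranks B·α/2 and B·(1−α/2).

(2.8434, 3.1088)

α = 0.40; lower rank = 10 × 0.200 = 2; upper rank = 10 × 0.800 = 8.
The 2nd smallest replicate is 2.8434; the 8th is 3.1088.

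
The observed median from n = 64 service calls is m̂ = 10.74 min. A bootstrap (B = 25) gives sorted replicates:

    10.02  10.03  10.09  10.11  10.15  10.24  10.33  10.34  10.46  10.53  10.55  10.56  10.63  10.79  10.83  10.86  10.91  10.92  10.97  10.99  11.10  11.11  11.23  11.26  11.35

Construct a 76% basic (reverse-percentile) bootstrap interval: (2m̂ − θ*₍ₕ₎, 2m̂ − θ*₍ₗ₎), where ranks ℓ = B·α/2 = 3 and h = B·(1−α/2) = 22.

(10.37, 11.39)

Percentile endpoints at ranks 3 and 22: θ*₍3₎ = 10.09, θ*₍22₎ = 11.11.
Basic interval reflects these around m̂:
  lower = 2 × 10.74 − 11.11 = 10.37
  upper = 2 × 10.74 − 10.09 = 11.39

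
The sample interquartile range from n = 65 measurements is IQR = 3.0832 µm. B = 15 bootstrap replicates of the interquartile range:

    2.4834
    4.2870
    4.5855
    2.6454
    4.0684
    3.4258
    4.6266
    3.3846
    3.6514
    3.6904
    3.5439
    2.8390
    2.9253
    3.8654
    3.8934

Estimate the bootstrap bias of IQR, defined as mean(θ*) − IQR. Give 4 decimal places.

bias = +0.5112

mean(θ*) = (2.4834 + 4.2870 + 4.5855 + 2.6454 + 4.0684 + 3.4258 + 4.6266 + 3.3846 + 3.6514 + 3.6904 + 3.5439 + 2.8390 + 2.9253 + 3.8654 + 3.8934) / 15 = 3.59437
bias = 3.59437 − 3.0832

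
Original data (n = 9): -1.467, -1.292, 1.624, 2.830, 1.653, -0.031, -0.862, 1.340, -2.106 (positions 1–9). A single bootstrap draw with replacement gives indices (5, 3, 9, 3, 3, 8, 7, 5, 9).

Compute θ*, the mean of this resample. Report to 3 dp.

Resample values: 1.653, 1.624, -2.106, 1.624, 1.624, 1.340, -0.862, 1.653, -2.106.
Mean = (1.653 + 1.624 + (-2.106) + 1.624 + 1.624 + 1.340 + (-0.862) + 1.653 + (-2.106)) / 9 = 4.4440 / 9 = 0.494

θ* = 0.494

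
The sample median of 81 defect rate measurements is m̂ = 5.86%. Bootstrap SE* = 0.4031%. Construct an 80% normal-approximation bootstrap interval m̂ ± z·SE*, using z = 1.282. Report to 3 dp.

Margin = 1.282 × 0.4031 = 0.5168
Interval: 5.86 ± 0.5168

(5.343, 6.377)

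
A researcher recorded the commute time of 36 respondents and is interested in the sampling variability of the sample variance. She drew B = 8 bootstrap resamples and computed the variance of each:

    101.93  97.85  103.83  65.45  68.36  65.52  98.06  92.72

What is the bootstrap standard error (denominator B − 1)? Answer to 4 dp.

Bootstrap SE is the standard deviation of the 8 replicate variances.
Mean of replicates: (101.93 + 97.85 + 103.83 + 65.45 + 68.36 + 65.52 + 98.06 + 92.72) / 8 = 693.72000 / 8 = 86.71500
Sum of squared deviations: (+15.21500)² + (+11.13500)² + (+17.11500)² + (−21.26500)² + (−18.35500)² + (−21.19500)² + (+11.34500)² + (+6.00500)² = 2051.51100
Variance = 2051.51100 / 7 = 293.07300
SE* = √293.07300

SE* = 17.1194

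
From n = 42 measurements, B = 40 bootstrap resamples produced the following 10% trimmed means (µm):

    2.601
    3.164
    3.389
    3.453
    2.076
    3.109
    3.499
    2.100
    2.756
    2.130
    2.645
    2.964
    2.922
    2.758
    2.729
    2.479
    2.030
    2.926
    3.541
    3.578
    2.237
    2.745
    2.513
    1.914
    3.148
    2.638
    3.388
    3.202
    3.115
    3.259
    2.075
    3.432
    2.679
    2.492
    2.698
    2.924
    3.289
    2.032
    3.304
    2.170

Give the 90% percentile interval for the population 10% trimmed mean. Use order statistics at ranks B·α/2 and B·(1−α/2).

(2.030, 3.499)

Sorted replicates: 1.914, 2.030, 2.032, 2.075, 2.076, 2.100, 2.130, 2.170, 2.237, 2.479, 2.492, 2.513, 2.601, 2.638, 2.645, 2.679, 2.698, 2.729, 2.745, 2.756, 2.758, 2.922, 2.924, 2.926, 2.964, 3.109, 3.115, 3.148, 3.164, 3.202, 3.259, 3.289, 3.304, 3.388, 3.389, 3.432, 3.453, 3.499, 3.541, 3.578
α = 0.10; lower rank = 40 × 0.050 = 2; upper rank = 40 × 0.950 = 38.
The 2nd smallest replicate is 2.030; the 38th is 3.499.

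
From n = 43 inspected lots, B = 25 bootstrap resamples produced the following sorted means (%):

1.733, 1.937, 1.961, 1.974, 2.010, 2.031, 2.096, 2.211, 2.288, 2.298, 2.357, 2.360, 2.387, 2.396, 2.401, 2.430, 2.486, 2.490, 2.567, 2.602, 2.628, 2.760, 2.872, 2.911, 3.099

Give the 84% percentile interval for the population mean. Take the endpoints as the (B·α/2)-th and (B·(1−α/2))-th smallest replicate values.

α = 0.16; lower rank = 25 × 0.080 = 2; upper rank = 25 × 0.920 = 23.
The 2nd smallest replicate is 1.937; the 23rd is 2.872.

(1.937, 2.872)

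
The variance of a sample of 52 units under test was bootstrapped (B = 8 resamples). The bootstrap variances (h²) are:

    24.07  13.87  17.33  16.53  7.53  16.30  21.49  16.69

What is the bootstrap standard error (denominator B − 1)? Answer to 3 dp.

SE* = 4.927

Bootstrap SE is the standard deviation of the 8 replicate variances.
Mean of replicates: (24.07 + 13.87 + 17.33 + 16.53 + 7.53 + 16.30 + 21.49 + 16.69) / 8 = 133.8100 / 8 = 16.7263
Sum of squared deviations: (+7.3438)² + (−2.8563)² + (+0.6037)² + (−0.1962)² + (−9.1962)² + (−0.4262)² + (+4.7637)² + (−0.0362)² = 169.9392
Variance = 169.9392 / 7 = 24.2770
SE* = √24.2770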